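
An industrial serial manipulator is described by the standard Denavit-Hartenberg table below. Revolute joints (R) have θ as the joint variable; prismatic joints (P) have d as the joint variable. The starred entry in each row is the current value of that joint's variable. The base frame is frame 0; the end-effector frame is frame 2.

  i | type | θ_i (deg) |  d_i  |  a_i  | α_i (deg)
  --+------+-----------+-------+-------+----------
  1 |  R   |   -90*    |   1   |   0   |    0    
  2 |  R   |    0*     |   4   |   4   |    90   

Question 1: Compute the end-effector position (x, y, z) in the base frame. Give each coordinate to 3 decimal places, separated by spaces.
after link 1: o_1 = (0.0000, 0.0000, 1.0000)
after link 2: o_2 = (0.0000, -4.0000, 5.0000)

0.000 -4.000 5.000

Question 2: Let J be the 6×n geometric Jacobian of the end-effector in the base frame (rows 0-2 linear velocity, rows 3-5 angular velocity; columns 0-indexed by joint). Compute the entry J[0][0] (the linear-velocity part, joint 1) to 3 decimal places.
4.000

axis z_0 = ẑ; lever o_n−o_0 = (0.0000,-4.0000,5.0000)
cross product → J_v[:, 0] = (4.0000,0.0000,-0.0000)
J_ω[:, 0] = z_0
entry J[0][0] = 4.0000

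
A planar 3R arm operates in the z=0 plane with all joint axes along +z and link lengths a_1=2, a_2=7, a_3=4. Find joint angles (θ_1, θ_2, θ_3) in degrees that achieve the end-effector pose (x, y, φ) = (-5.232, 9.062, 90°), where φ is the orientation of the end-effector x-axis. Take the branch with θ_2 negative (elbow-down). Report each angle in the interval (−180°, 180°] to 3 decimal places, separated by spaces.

-149.995 -90.005 -30.000

wrist centre = target − a_3·(cos φ, sin φ) = (-5.2320, 5.0620)
cos θ_2 = (52.9977−2²−7²)/(2·2·7) = -0.0001; θ_2 = -90.0048° (elbow-down)
β = atan2(5.0620,-5.2320) = 135.9461°; ψ = atan2(-7.0000,1.9994) = -74.0590°
θ_1 = β − ψ = 210.0051°
θ_3 = φ − θ_1 − θ_2 = -30.0004° (wrapped to (-180°,180°])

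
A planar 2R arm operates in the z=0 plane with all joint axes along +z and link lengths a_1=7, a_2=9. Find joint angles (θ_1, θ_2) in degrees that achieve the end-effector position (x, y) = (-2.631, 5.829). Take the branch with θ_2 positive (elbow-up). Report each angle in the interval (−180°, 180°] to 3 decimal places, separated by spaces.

29.997 135.003

cos θ_2 = (40.8994−7²−9²)/(2·7·9) = -0.7071; θ_2 = 135.0033° (elbow-up)
β = atan2(5.8290,-2.6310) = 114.2927°; ψ = atan2(6.3636,0.6357) = 84.2955°
θ_1 = β − ψ = 29.9972°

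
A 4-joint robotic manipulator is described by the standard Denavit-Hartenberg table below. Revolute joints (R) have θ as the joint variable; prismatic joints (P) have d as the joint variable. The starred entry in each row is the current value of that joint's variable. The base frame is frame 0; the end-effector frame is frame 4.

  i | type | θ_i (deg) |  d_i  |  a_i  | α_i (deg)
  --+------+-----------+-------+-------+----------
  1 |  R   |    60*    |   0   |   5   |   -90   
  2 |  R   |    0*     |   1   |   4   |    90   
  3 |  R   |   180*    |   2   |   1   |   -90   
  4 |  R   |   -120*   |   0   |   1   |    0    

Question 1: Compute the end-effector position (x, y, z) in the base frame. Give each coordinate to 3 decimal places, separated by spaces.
3.384 7.861 2.866

after link 1: o_1 = (2.5000, 4.3301, 0.0000)
after link 2: o_2 = (3.6340, 8.2942, 0.0000)
after link 3: o_3 = (3.1340, 7.4282, 2.0000)
after link 4: o_4 = (3.3840, 7.8612, 2.8660)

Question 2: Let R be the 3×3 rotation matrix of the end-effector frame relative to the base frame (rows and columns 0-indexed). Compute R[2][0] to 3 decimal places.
0.866

End-effector x-axis (col 0 of R) = (0.2500,0.4330,0.8660)
R[2][0] = 0.8660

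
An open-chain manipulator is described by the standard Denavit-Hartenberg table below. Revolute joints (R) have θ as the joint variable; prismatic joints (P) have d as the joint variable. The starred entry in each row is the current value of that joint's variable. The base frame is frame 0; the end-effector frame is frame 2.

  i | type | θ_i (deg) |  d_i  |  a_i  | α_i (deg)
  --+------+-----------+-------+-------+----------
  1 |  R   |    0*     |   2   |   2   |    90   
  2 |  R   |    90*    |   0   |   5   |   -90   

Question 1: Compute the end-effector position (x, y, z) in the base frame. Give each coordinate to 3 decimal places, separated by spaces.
2.000 0.000 7.000

after link 1: o_1 = (2.0000, 0.0000, 2.0000)
after link 2: o_2 = (2.0000, 0.0000, 7.0000)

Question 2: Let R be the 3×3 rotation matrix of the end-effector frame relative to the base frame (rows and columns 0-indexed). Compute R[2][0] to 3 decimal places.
1.000

End-effector x-axis (col 0 of R) = (0.0000,0.0000,1.0000)
R[2][0] = 1.0000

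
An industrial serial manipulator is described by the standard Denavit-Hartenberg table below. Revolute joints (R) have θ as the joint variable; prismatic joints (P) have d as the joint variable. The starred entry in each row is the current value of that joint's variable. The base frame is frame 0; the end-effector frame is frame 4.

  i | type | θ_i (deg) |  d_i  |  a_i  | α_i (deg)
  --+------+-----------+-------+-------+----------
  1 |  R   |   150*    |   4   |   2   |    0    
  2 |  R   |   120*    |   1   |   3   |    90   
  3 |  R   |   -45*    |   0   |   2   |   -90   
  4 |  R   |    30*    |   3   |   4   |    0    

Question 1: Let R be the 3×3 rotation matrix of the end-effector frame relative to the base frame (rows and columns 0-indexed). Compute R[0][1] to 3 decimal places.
End-effector y-axis (col 1 of R) = (0.8660,0.3536,0.3536)
R[0][1] = 0.8660

0.866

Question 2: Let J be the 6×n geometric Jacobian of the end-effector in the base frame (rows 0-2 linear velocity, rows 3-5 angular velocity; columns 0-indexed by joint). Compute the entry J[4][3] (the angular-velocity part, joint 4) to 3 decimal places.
-0.707

axis z_3 = (-0.0000,-0.7071,0.7071); lever o_n−o_3 = (2.0000,-4.5708,-0.3282)
cross product → J_v[:, 3] = (3.4641,1.4142,1.4142)
J_ω[:, 3] = z_3
entry J[4][3] = -0.7071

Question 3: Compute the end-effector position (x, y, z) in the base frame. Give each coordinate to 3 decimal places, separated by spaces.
after link 1: o_1 = (-1.7321, 1.0000, 4.0000)
after link 2: o_2 = (-1.7321, -2.0000, 5.0000)
after link 3: o_3 = (-1.7321, -3.4142, 3.5858)
after link 4: o_4 = (0.2679, -7.9850, 3.2576)

0.268 -7.985 3.258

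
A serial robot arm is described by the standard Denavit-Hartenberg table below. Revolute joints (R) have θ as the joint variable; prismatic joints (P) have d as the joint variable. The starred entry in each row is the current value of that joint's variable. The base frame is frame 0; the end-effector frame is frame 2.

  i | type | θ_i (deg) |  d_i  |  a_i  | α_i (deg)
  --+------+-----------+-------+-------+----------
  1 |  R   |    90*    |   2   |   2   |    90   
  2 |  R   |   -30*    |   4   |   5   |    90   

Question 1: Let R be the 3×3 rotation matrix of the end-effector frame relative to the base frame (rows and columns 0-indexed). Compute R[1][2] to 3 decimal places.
End-effector z-axis (col 2 of R) = (0.0000,-0.5000,-0.8660)
R[1][2] = -0.5000

-0.500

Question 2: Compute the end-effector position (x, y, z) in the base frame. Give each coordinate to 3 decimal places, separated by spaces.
4.000 6.330 -0.500

after link 1: o_1 = (0.0000, 2.0000, 2.0000)
after link 2: o_2 = (4.0000, 6.3301, -0.5000)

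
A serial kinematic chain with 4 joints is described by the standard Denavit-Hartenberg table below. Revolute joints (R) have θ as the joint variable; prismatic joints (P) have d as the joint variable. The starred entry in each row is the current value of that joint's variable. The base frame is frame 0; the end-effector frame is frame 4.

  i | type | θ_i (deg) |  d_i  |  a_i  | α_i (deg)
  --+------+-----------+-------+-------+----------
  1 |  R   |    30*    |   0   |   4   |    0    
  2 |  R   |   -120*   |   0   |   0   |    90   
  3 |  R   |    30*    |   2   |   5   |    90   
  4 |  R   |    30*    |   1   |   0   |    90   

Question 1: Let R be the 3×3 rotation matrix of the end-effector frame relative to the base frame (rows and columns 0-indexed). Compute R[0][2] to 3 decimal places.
0.866

End-effector z-axis (col 2 of R) = (0.8660,-0.4330,0.2500)
R[0][2] = 0.8660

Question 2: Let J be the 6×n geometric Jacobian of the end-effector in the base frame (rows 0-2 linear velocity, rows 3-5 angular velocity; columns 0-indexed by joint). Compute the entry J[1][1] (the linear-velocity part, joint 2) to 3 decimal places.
axis z_1 = (0.0000,0.0000,1.0000); lever o_n−o_1 = (-2.0000,-4.8301,1.6340)
cross product → J_v[:, 1] = (4.8301,-2.0000,0.0000)
J_ω[:, 1] = z_1
entry J[1][1] = -2.0000

-2.000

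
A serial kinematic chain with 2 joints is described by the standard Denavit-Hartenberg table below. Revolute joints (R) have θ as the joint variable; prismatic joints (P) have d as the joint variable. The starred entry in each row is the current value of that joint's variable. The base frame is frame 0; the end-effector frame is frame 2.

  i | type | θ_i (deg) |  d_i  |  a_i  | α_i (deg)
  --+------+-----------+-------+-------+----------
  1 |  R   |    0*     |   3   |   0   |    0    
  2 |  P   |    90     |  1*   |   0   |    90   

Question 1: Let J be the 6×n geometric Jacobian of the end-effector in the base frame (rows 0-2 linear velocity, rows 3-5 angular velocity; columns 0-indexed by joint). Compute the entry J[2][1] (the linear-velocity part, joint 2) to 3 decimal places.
1.000

prismatic axis z_1 = (0.0000,0.0000,1.0000)
J_v[:, 1] = z_1; J_ω[:, 1] = (0,0,0)
entry J[2][1] = 1.0000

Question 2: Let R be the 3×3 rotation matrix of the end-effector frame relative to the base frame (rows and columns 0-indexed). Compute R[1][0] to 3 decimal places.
End-effector x-axis (col 0 of R) = (0.0000,1.0000,0.0000)
R[1][0] = 1.0000

1.000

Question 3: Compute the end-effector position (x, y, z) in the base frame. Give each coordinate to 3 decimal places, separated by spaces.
0.000 0.000 4.000

after link 1: o_1 = (0.0000, 0.0000, 3.0000)
after link 2: o_2 = (0.0000, 0.0000, 4.0000)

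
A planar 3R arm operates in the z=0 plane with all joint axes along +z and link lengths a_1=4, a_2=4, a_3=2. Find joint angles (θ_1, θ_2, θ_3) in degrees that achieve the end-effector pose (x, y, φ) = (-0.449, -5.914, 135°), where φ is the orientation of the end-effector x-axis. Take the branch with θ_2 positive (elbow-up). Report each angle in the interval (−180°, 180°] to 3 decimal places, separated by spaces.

wrist centre = target − a_3·(cos φ, sin φ) = (0.9652, -7.3282)
cos θ_2 = (54.6344−4²−4²)/(2·4·4) = 0.7073; θ_2 = 44.9824° (elbow-up)
β = atan2(-7.3282,0.9652) = -82.4966°; ψ = atan2(2.8276,6.8293) = 22.4912°
θ_1 = β − ψ = -104.9879°
θ_3 = φ − θ_1 − θ_2 = -164.9946° (wrapped to (-180°,180°])

-104.988 44.982 -164.995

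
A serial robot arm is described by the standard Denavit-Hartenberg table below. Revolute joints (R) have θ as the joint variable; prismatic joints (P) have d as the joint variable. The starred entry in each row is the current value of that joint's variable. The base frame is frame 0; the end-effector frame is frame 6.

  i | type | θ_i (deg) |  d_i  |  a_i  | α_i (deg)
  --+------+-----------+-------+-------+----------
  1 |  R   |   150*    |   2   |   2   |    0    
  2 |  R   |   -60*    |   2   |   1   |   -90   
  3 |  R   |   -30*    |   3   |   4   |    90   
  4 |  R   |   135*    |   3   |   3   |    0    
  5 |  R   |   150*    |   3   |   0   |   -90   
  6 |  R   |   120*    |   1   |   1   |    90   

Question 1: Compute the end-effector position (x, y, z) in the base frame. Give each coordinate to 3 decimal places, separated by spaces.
-7.595 1.784 9.804

after link 1: o_1 = (-1.7321, 1.0000, 2.0000)
after link 2: o_2 = (-1.7321, 2.0000, 4.0000)
after link 3: o_3 = (-4.7321, 5.4641, 6.0000)
after link 4: o_4 = (-6.8534, 2.1270, 7.5374)
after link 5: o_5 = (-6.8534, 0.6270, 10.1355)
after link 6: o_6 = (-7.5952, 1.7844, 9.8038)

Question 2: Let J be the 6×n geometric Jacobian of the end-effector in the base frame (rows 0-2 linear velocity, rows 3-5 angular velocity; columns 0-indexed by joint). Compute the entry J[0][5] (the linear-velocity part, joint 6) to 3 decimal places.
axis z_5 = (-0.2588,0.8365,0.4830); lever o_n−o_5 = (-0.7418,1.1575,-0.3317)
cross product → J_v[:, 5] = (-0.8365,-0.4441,0.3209)
J_ω[:, 5] = z_5
entry J[0][5] = -0.8365

-0.837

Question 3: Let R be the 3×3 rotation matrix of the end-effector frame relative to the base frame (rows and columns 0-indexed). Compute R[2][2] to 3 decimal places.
-0.321

End-effector z-axis (col 2 of R) = (0.8365,0.4441,-0.3209)
R[2][2] = -0.3209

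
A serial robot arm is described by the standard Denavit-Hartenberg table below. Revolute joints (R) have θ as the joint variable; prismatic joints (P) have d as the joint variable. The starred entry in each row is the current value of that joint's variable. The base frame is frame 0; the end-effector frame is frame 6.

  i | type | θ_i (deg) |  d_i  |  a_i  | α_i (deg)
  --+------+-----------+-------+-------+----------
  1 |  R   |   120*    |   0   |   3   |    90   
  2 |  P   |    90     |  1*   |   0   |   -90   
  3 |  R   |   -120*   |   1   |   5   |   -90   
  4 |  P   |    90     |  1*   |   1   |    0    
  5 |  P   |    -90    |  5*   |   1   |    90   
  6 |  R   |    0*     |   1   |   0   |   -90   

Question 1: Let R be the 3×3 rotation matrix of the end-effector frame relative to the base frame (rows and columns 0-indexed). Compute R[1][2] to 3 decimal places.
0.250

End-effector z-axis (col 2 of R) = (0.4330,0.2500,0.8660)
R[1][2] = 0.2500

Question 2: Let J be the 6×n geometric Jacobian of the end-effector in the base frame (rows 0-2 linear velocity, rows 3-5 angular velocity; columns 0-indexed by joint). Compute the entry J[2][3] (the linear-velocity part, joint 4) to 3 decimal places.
0.866

prismatic axis z_3 = (0.4330,0.2500,0.8660)
J_v[:, 3] = z_3; J_ω[:, 3] = (0,0,0)
entry J[2][3] = 0.8660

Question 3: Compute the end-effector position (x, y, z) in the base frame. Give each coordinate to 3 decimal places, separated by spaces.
6.964 6.330 2.196

after link 1: o_1 = (-1.5000, 2.5981, 0.0000)
after link 2: o_2 = (-0.6340, 3.0981, 0.0000)
after link 3: o_3 = (3.6160, 4.3971, -2.5000)
after link 4: o_4 = (3.5490, 5.5131, -1.6340)
after link 5: o_5 = (6.4641, 7.1962, 2.1962)
after link 6: o_6 = (6.9641, 6.3301, 2.1962)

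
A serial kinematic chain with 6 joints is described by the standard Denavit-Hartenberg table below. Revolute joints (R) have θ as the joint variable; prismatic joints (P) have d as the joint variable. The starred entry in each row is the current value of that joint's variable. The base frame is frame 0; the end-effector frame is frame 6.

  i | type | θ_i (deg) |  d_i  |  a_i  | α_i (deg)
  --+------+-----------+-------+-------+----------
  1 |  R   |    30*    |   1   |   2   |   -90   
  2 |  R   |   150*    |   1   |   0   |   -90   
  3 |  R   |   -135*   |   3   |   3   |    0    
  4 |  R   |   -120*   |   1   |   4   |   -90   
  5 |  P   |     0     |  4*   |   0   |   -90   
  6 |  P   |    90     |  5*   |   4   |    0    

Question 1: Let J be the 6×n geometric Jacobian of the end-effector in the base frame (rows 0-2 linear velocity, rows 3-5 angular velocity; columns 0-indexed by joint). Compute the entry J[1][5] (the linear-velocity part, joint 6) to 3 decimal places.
prismatic axis z_5 = (0.4330,0.2500,-0.8660)
J_v[:, 5] = z_5; J_ω[:, 5] = (0,0,0)
entry J[1][5] = 0.2500

0.250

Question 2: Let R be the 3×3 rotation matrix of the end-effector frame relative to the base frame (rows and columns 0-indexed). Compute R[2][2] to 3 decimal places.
-0.866

End-effector z-axis (col 2 of R) = (0.4330,0.2500,-0.8660)
R[2][2] = -0.8660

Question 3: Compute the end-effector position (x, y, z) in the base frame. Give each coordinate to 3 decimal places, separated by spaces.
4.904 1.974 1.712

after link 1: o_1 = (1.7321, 1.0000, 1.0000)
after link 2: o_2 = (1.2321, 1.8660, 1.0000)
after link 3: o_3 = (0.4633, 3.8717, 4.6587)
after link 4: o_4 = (2.7386, 0.7239, 6.0424)
after link 5: o_5 = (5.1188, 3.2935, 7.9743)
after link 6: o_6 = (4.9037, 1.9739, 1.7123)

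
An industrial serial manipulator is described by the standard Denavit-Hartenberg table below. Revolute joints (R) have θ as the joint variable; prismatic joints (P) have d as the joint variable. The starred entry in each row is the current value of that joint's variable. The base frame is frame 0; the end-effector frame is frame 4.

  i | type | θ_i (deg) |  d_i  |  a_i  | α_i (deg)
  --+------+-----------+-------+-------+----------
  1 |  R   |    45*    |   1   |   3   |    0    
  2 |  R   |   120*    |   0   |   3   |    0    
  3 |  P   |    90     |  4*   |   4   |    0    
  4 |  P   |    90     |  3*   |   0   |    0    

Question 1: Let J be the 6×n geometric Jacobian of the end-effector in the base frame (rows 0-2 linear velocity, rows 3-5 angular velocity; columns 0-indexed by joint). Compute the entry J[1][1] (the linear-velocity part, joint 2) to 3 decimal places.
axis z_1 = (0.0000,0.0000,1.0000); lever o_n−o_1 = (-3.9331,-3.0872,7.0000)
cross product → J_v[:, 1] = (3.0872,-3.9331,0.0000)
J_ω[:, 1] = z_1
entry J[1][1] = -3.9331

-3.933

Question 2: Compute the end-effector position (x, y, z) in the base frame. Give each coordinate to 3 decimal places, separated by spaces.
after link 1: o_1 = (2.1213, 2.1213, 1.0000)
after link 2: o_2 = (-0.7765, 2.8978, 1.0000)
after link 3: o_3 = (-1.8117, -0.9659, 5.0000)
after link 4: o_4 = (-1.8117, -0.9659, 8.0000)

-1.812 -0.966 8.000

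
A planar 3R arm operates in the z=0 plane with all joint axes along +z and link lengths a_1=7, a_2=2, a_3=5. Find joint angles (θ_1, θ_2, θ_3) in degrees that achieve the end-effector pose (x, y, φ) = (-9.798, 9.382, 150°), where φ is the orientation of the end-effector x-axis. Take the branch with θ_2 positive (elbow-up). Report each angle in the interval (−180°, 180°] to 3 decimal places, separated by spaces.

wrist centre = target − a_3·(cos φ, sin φ) = (-5.4679, 6.8820)
cos θ_2 = (77.2596−7²−2²)/(2·7·2) = 0.8664; θ_2 = 29.9556° (elbow-up)
β = atan2(6.8820,-5.4679) = 128.4678°; ψ = atan2(0.9987,8.7328) = 6.5238°
θ_1 = β − ψ = 121.9440°
θ_3 = φ − θ_1 − θ_2 = -1.8995° (wrapped to (-180°,180°])

121.944 29.956 -1.900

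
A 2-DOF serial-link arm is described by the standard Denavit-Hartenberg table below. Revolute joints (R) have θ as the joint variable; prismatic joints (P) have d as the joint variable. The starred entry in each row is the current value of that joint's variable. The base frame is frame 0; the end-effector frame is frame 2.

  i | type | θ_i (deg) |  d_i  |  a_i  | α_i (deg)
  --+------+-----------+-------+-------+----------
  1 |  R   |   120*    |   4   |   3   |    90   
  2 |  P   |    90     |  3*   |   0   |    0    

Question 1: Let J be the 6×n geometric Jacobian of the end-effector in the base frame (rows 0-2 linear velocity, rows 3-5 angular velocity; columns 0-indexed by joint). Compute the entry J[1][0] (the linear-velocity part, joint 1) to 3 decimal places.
axis z_0 = ẑ; lever o_n−o_0 = (1.0981,4.0981,4.0000)
cross product → J_v[:, 0] = (-4.0981,1.0981,0.0000)
J_ω[:, 0] = z_0
entry J[1][0] = 1.0981

1.098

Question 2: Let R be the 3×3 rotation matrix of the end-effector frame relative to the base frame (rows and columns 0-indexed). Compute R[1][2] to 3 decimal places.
End-effector z-axis (col 2 of R) = (0.8660,0.5000,0.0000)
R[1][2] = 0.5000

0.500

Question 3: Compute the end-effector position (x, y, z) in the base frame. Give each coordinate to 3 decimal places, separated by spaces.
1.098 4.098 4.000

after link 1: o_1 = (-1.5000, 2.5981, 4.0000)
after link 2: o_2 = (1.0981, 4.0981, 4.0000)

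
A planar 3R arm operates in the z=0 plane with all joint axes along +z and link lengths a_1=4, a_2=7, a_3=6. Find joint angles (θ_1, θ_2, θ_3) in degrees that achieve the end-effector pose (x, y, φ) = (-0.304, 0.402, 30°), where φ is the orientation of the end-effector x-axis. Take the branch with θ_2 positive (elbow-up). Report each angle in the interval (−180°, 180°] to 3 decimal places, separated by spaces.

120.000 119.998 150.001

wrist centre = target − a_3·(cos φ, sin φ) = (-5.5002, -2.5980)
cos θ_2 = (37.0013−4²−7²)/(2·4·7) = -0.5000; θ_2 = 119.9985° (elbow-up)
β = atan2(-2.5980,-5.5002) = -154.7163°; ψ = atan2(6.0623,0.5002) = 85.2836°
θ_1 = β − ψ = -239.9998°
θ_3 = φ − θ_1 − θ_2 = 150.0013° (wrapped to (-180°,180°])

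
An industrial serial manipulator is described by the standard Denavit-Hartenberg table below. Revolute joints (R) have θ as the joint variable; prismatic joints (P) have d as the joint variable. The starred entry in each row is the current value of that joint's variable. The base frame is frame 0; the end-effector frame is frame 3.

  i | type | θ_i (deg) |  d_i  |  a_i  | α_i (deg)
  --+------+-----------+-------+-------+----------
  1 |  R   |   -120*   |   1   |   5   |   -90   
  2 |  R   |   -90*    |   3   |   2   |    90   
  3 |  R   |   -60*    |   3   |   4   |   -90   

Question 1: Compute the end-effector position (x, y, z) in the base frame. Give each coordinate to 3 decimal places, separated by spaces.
after link 1: o_1 = (-2.5000, -4.3301, 1.0000)
after link 2: o_2 = (0.0981, -5.8301, 3.0000)
after link 3: o_3 = (-1.4019, -1.5000, 5.0000)

-1.402 -1.500 5.000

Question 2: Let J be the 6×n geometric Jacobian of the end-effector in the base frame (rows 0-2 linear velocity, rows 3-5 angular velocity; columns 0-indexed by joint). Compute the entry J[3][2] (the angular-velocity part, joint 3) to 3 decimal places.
axis z_2 = (0.5000,0.8660,0.0000); lever o_n−o_2 = (-1.5000,4.3301,2.0000)
cross product → J_v[:, 2] = (1.7321,-1.0000,3.4641)
J_ω[:, 2] = z_2
entry J[3][2] = 0.5000

0.500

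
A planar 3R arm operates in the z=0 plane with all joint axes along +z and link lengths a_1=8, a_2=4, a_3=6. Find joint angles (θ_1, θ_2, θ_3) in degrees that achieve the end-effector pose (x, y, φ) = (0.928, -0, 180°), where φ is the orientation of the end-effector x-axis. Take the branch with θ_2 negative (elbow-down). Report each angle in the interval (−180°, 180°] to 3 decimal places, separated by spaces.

30.000 -120.003 -89.997

wrist centre = target − a_3·(cos φ, sin φ) = (6.9280, -0.0000)
cos θ_2 = (47.9972−8²−4²)/(2·8·4) = -0.5000; θ_2 = -120.0029° (elbow-down)
β = atan2(-0.0000,6.9280) = -0.0000°; ψ = atan2(-3.4640,5.9998) = -30.0000°
θ_1 = β − ψ = 30.0000°
θ_3 = φ − θ_1 − θ_2 = -89.9971° (wrapped to (-180°,180°])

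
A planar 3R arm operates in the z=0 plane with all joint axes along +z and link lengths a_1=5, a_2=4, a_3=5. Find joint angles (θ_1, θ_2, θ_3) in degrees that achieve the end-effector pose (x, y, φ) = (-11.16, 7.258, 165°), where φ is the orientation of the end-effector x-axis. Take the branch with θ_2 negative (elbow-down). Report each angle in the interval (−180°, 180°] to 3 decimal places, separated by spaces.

150.001 -29.998 44.997

wrist centre = target − a_3·(cos φ, sin φ) = (-6.3304, 5.9639)
cos θ_2 = (75.6418−5²−4²)/(2·5·4) = 0.8660; θ_2 = -29.9979° (elbow-down)
β = atan2(5.9639,-6.3304) = 136.7074°; ψ = atan2(-1.9999,8.4642) = -13.2938°
θ_1 = β − ψ = 150.0011°
θ_3 = φ − θ_1 − θ_2 = 44.9968° (wrapped to (-180°,180°])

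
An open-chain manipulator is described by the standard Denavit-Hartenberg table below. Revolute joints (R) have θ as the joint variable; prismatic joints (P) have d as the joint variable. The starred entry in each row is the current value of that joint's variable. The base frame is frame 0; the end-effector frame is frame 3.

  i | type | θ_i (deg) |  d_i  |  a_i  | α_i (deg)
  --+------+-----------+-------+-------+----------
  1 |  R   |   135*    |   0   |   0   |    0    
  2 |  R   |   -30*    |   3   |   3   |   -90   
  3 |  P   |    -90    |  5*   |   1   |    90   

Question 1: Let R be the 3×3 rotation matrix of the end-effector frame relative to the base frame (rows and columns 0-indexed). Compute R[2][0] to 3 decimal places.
1.000

End-effector x-axis (col 0 of R) = (0.0000,0.0000,1.0000)
R[2][0] = 1.0000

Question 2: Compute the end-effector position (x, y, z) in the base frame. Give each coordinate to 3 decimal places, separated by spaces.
after link 1: o_1 = (0.0000, 0.0000, 0.0000)
after link 2: o_2 = (-0.7765, 2.8978, 3.0000)
after link 3: o_3 = (-5.6061, 1.6037, 4.0000)

-5.606 1.604 4.000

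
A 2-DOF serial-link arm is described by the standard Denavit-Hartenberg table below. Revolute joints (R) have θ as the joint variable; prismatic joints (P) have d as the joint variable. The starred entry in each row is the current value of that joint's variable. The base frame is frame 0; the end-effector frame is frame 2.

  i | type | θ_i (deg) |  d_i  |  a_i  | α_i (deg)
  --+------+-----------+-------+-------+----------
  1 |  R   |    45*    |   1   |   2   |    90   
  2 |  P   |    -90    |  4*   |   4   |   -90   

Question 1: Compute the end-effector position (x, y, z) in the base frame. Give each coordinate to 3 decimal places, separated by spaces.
after link 1: o_1 = (1.4142, 1.4142, 1.0000)
after link 2: o_2 = (4.2426, -1.4142, -3.0000)

4.243 -1.414 -3.000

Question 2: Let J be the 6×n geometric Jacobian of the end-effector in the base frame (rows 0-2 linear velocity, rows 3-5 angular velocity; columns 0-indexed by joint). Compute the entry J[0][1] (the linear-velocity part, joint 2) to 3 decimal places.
prismatic axis z_1 = (0.7071,-0.7071,0.0000)
J_v[:, 1] = z_1; J_ω[:, 1] = (0,0,0)
entry J[0][1] = 0.7071

0.707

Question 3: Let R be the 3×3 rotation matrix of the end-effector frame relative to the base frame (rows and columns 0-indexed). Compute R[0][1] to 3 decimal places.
End-effector y-axis (col 1 of R) = (-0.7071,0.7071,-0.0000)
R[0][1] = -0.7071

-0.707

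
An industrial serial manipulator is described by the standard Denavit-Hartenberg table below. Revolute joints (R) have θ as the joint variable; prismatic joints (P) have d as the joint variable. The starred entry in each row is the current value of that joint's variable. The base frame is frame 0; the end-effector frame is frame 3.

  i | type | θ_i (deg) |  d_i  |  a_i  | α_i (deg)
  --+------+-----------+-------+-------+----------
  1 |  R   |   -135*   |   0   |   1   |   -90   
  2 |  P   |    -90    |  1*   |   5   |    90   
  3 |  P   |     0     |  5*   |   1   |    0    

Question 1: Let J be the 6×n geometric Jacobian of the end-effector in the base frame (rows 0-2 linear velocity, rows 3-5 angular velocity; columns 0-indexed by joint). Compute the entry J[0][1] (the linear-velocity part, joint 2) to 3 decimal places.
prismatic axis z_1 = (0.7071,-0.7071,0.0000)
J_v[:, 1] = z_1; J_ω[:, 1] = (0,0,0)
entry J[0][1] = 0.7071

0.707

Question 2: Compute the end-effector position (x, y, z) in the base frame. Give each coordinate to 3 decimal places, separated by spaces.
3.536 2.121 6.000

after link 1: o_1 = (-0.7071, -0.7071, 0.0000)
after link 2: o_2 = (-0.0000, -1.4142, 5.0000)
after link 3: o_3 = (3.5355, 2.1213, 6.0000)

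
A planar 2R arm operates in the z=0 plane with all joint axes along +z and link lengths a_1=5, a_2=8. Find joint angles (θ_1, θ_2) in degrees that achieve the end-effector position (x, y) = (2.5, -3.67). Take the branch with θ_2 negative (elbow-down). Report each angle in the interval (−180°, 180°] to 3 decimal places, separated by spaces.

59.997 -149.999

cos θ_2 = (19.7189−5²−8²)/(2·5·8) = -0.8660; θ_2 = -149.9987° (elbow-down)
β = atan2(-3.6700,2.5000) = -55.7374°; ψ = atan2(-4.0002,-1.9281) = -115.7344°
θ_1 = β − ψ = 59.9971°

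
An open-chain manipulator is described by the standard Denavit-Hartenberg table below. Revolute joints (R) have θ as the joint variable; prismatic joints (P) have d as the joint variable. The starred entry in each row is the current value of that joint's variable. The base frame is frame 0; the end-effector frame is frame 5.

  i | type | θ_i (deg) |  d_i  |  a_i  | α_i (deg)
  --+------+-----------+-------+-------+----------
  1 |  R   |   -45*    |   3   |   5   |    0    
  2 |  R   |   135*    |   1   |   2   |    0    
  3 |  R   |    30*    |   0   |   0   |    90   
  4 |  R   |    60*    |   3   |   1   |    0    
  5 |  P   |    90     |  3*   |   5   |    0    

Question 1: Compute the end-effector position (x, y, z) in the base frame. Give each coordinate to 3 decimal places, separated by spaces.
10.647 -1.853 7.366

after link 1: o_1 = (3.5355, -3.5355, 3.0000)
after link 2: o_2 = (3.5355, -1.5355, 4.0000)
after link 3: o_3 = (3.5355, -1.5355, 4.0000)
after link 4: o_4 = (5.8836, 0.3975, 4.8660)
after link 5: o_5 = (10.6467, -1.8525, 7.3660)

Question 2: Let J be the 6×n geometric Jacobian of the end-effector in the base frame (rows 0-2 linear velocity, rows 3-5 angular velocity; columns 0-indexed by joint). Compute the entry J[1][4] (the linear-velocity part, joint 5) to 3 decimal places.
0.500

prismatic axis z_4 = (0.8660,0.5000,0.0000)
J_v[:, 4] = z_4; J_ω[:, 4] = (0,0,0)
entry J[1][4] = 0.5000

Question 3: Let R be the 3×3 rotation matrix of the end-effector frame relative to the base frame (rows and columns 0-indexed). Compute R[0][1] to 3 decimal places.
End-effector y-axis (col 1 of R) = (0.2500,-0.4330,-0.8660)
R[0][1] = 0.2500

0.250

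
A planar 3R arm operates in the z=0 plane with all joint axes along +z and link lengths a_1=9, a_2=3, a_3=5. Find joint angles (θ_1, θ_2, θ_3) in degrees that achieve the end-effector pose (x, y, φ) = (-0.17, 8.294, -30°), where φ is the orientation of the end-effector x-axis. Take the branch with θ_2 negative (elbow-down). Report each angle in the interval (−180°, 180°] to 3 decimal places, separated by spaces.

wrist centre = target − a_3·(cos φ, sin φ) = (-4.5001, 10.7940)
cos θ_2 = (136.7616−9²−3²)/(2·9·3) = 0.8660; θ_2 = -30.0080° (elbow-down)
β = atan2(10.7940,-4.5001) = 112.6317°; ψ = atan2(-1.5004,11.5979) = -7.3712°
θ_1 = β − ψ = 120.0029°
θ_3 = φ − θ_1 − θ_2 = -119.9949° (wrapped to (-180°,180°])

120.003 -30.008 -119.995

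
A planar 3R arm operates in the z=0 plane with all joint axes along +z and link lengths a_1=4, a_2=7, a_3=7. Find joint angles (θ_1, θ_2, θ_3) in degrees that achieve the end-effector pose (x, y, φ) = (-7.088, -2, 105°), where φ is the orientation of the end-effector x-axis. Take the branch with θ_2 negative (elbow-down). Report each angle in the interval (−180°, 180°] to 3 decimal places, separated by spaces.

wrist centre = target − a_3·(cos φ, sin φ) = (-5.2763, -8.7615)
cos θ_2 = (104.6025−4²−7²)/(2·4·7) = 0.7072; θ_2 = -44.9934° (elbow-down)
β = atan2(-8.7615,-5.2763) = -121.0568°; ψ = atan2(-4.9492,8.9503) = -28.9409°
θ_1 = β − ψ = -92.1160°
θ_3 = φ − θ_1 − θ_2 = -117.8906° (wrapped to (-180°,180°])

-92.116 -44.993 -117.891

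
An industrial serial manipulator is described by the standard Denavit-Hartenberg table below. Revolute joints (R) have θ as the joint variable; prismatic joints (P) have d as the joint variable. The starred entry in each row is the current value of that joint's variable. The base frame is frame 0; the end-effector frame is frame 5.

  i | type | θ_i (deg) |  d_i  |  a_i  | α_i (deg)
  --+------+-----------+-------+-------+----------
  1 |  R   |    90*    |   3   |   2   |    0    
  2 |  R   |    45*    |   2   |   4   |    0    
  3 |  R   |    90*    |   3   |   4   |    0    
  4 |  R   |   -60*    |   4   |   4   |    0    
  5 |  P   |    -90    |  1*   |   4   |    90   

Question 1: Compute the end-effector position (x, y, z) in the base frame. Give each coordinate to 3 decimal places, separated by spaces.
after link 1: o_1 = (0.0000, 2.0000, 3.0000)
after link 2: o_2 = (-2.8284, 4.8284, 5.0000)
after link 3: o_3 = (-5.6569, 2.0000, 8.0000)
after link 4: o_4 = (-9.5206, 3.0353, 12.0000)
after link 5: o_5 = (-8.4853, 6.8990, 13.0000)

-8.485 6.899 13.000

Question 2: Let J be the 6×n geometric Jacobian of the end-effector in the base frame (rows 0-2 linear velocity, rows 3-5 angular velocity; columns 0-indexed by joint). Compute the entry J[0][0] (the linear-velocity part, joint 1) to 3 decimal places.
axis z_0 = ẑ; lever o_n−o_0 = (-8.4853,6.8990,13.0000)
cross product → J_v[:, 0] = (-6.8990,-8.4853,0.0000)
J_ω[:, 0] = z_0
entry J[0][0] = -6.8990

-6.899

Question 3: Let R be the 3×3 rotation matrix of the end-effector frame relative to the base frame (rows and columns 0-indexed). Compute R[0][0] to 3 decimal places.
0.259

End-effector x-axis (col 0 of R) = (0.2588,0.9659,0.0000)
R[0][0] = 0.2588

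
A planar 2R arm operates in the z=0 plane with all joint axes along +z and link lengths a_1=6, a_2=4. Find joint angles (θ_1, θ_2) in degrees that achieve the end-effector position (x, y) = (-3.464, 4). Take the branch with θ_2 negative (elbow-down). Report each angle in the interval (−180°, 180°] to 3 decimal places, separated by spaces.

cos θ_2 = (27.9993−6²−4²)/(2·6·4) = -0.5000; θ_2 = -120.0010° (elbow-down)
β = atan2(4.0000,-3.4640) = 130.8926°; ψ = atan2(-3.4641,3.9999) = -40.8935°
θ_1 = β − ψ = 171.7861°

171.786 -120.001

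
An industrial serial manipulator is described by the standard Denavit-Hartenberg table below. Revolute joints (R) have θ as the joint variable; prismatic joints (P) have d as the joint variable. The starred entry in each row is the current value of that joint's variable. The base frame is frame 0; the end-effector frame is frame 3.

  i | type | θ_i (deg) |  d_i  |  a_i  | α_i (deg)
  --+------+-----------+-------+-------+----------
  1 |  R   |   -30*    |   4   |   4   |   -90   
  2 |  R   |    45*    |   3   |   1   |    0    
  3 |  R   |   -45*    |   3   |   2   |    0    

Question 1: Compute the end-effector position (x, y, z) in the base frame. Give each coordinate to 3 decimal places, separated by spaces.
8.809 1.843 3.293

after link 1: o_1 = (3.4641, -2.0000, 4.0000)
after link 2: o_2 = (5.5765, 0.2445, 3.2929)
after link 3: o_3 = (8.8085, 1.8426, 3.2929)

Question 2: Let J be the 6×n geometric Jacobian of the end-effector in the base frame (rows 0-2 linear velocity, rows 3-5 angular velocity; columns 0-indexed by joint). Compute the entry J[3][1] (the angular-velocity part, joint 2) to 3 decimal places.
0.500

axis z_1 = (0.5000,0.8660,0.0000); lever o_n−o_1 = (5.3444,3.8426,-0.7071)
cross product → J_v[:, 1] = (-0.6124,0.3536,-2.7071)
J_ω[:, 1] = z_1
entry J[3][1] = 0.5000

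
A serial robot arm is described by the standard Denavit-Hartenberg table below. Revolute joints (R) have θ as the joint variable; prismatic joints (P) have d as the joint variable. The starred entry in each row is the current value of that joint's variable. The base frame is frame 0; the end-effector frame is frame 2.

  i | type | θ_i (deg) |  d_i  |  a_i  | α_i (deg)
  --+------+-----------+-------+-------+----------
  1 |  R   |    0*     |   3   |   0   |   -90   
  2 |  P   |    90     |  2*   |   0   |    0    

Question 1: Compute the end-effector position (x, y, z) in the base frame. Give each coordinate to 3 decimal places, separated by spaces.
0.000 2.000 3.000

after link 1: o_1 = (0.0000, 0.0000, 3.0000)
after link 2: o_2 = (0.0000, 2.0000, 3.0000)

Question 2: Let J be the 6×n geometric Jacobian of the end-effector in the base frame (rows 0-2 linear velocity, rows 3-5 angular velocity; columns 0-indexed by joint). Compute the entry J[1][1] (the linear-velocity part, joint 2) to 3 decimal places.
prismatic axis z_1 = (0.0000,1.0000,0.0000)
J_v[:, 1] = z_1; J_ω[:, 1] = (0,0,0)
entry J[1][1] = 1.0000

1.000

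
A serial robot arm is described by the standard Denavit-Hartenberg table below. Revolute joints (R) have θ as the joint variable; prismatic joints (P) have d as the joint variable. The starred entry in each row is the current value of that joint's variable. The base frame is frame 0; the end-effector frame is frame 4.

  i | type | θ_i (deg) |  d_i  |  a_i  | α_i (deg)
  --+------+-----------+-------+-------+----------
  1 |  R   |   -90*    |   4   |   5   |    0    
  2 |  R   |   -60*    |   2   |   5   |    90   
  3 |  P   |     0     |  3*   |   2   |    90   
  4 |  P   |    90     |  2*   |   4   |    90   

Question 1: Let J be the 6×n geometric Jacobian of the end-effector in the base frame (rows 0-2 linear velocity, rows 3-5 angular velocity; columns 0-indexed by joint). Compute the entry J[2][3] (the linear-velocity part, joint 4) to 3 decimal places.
-1.000

prismatic axis z_3 = (-0.0000,0.0000,-1.0000)
J_v[:, 3] = z_3; J_ω[:, 3] = (0,0,0)
entry J[2][3] = -1.0000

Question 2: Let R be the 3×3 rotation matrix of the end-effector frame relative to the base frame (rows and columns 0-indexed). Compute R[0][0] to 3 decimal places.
-0.500

End-effector x-axis (col 0 of R) = (-0.5000,0.8660,0.0000)
R[0][0] = -0.5000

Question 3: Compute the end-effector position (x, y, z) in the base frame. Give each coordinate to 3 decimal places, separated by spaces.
after link 1: o_1 = (0.0000, -5.0000, 4.0000)
after link 2: o_2 = (-4.3301, -7.5000, 6.0000)
after link 3: o_3 = (-7.5622, -5.9019, 6.0000)
after link 4: o_4 = (-9.5622, -2.4378, 4.0000)

-9.562 -2.438 4.000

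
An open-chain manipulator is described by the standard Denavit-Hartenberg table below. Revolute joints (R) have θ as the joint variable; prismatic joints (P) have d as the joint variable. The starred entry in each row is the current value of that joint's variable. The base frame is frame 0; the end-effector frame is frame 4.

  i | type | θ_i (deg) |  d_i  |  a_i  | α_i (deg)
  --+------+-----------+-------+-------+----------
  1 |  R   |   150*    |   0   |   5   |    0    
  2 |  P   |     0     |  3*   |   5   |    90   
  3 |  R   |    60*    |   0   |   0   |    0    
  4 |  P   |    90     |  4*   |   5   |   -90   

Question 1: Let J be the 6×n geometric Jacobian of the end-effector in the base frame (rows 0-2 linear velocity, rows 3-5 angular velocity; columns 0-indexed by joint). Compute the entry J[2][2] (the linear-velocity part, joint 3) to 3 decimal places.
axis z_2 = (0.5000,0.8660,0.0000); lever o_n−o_2 = (5.7500,1.2990,2.5000)
cross product → J_v[:, 2] = (2.1651,-1.2500,-4.3301)
J_ω[:, 2] = z_2
entry J[2][2] = -4.3301

-4.330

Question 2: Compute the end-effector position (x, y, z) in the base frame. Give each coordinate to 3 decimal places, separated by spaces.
-2.910 6.299 5.500

after link 1: o_1 = (-4.3301, 2.5000, 0.0000)
after link 2: o_2 = (-8.6603, 5.0000, 3.0000)
after link 3: o_3 = (-8.6603, 5.0000, 3.0000)
after link 4: o_4 = (-2.9103, 6.2990, 5.5000)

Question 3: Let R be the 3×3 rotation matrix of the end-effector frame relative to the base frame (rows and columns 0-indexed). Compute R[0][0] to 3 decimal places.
End-effector x-axis (col 0 of R) = (0.7500,-0.4330,0.5000)
R[0][0] = 0.7500

0.750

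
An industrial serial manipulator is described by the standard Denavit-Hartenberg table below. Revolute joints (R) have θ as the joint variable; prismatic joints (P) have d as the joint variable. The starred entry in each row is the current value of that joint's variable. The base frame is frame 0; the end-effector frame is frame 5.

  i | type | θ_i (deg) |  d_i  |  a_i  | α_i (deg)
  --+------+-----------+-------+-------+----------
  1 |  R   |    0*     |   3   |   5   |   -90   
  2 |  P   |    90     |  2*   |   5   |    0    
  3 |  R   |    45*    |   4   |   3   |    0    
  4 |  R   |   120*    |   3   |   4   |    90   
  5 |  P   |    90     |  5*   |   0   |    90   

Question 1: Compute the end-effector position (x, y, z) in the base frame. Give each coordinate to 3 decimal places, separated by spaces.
after link 1: o_1 = (5.0000, 0.0000, 3.0000)
after link 2: o_2 = (5.0000, 2.0000, -2.0000)
after link 3: o_3 = (2.8787, 6.0000, -4.1213)
after link 4: o_4 = (1.8434, 9.0000, -0.2576)
after link 5: o_5 = (-2.9862, 9.0000, -1.5517)

-2.986 9.000 -1.552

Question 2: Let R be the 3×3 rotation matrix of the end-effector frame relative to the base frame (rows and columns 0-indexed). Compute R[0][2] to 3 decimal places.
End-effector z-axis (col 2 of R) = (-0.2588,-0.0000,0.9659)
R[0][2] = -0.2588

-0.259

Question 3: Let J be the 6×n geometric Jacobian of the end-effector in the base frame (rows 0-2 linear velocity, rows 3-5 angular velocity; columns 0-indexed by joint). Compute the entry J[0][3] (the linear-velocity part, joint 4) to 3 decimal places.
2.570

axis z_3 = (0.0000,1.0000,0.0000); lever o_n−o_3 = (-5.8649,3.0000,2.5696)
cross product → J_v[:, 3] = (2.5696,-0.0000,5.8649)
J_ω[:, 3] = z_3
entry J[0][3] = 2.5696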